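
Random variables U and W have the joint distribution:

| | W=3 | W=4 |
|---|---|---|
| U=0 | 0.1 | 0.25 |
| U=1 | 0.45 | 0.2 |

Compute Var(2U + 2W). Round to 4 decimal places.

1.1600

E[U] = 0.65,  E[W] = 3.45,  E[UW] = 2.15
Var(U) = 0.65 − (0.65)² = 0.2275;  Var(W) = 12.15 − (3.45)² = 0.2475
Cov(U,W) = 2.15 − (0.65)(3.45) = -0.0925
Var(2U + 2W) = (2)²·0.2275 + (2)²·0.2475 + 2·(2)·(2)·-0.0925 = 1.16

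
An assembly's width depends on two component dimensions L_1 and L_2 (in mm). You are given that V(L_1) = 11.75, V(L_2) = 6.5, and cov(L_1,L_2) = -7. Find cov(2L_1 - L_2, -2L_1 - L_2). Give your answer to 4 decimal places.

cov(2L_1 - L_2, -2L_1 - L_2) = (2)(-2)V(L_1) + (-1)(-1)V(L_2) + [(2)(-1) + (-1)(-2)]cov(L_1,L_2)
= -4·11.75 + 1·6.5 + 0·-7 = -40.5

-40.5000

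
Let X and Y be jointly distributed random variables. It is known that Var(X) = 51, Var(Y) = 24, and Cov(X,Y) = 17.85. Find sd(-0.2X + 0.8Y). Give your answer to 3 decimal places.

3.419

Var(-0.2X + 0.8Y) = (-0.2)²·Var(X) + (0.8)²·Var(Y) + 2·(-0.2)·(0.8)·Cov(X,Y)
= 0.04·51 + 0.64·24 + -0.32·17.85 = 11.688
sd(-0.2X + 0.8Y) = √11.688 ≈ 3.419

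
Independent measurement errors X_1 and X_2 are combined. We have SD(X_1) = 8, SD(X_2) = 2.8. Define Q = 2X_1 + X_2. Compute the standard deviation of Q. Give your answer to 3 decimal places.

var(X_1) = 64, var(X_2) = 7.84
By independence, var(Q) = (2)²var(X_1) + (1)²var(X_2)
= (2)²·64 + (1)²·7.84 = 263.84
SD(Q) = √263.84 ≈ 16.243

16.243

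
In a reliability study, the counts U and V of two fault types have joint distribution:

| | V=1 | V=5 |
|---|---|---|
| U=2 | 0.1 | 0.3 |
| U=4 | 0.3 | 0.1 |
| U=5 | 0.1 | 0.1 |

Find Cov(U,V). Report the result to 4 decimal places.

E[U] = 3.4,  E[V] = 3
E[UV] = 9.4
Cov(U,V) = E[UV] − E[U]E[V] = 9.4 − (3.4)(3) = -0.8

-0.8000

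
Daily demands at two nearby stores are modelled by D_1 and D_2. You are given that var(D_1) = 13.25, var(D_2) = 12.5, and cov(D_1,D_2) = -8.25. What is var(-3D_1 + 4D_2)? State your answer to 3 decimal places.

var(-3D_1 + 4D_2) = (-3)²·var(D_1) + (4)²·var(D_2) + 2·(-3)·(4)·cov(D_1,D_2)
= 9·13.25 + 16·12.5 + -24·-8.25 = 517.25

517.250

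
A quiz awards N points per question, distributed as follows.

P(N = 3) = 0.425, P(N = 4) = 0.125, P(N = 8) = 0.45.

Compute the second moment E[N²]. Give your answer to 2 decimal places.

34.63

E[N²] = (3)²(0.425) + (4)²(0.125) + (8)²(0.45) = 34.625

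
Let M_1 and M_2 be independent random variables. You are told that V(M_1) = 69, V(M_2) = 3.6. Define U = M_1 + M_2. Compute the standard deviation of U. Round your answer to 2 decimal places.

8.52

By independence, V(U) = (1)²V(M_1) + (1)²V(M_2)
= (1)²·69 + (1)²·3.6 = 72.6
SD(U) = √72.6 ≈ 8.52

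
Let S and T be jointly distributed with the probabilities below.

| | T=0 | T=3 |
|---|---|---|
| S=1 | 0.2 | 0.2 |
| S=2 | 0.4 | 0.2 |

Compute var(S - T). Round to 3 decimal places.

E[S] = 1.6,  E[T] = 1.2,  E[ST] = 1.8
var(S) = 2.8 − (1.6)² = 0.24;  var(T) = 3.6 − (1.2)² = 2.16
cov(S,T) = 1.8 − (1.6)(1.2) = -0.12
var(S - T) = (1)²·0.24 + (-1)²·2.16 + 2·(1)·(-1)·-0.12 = 2.64

2.640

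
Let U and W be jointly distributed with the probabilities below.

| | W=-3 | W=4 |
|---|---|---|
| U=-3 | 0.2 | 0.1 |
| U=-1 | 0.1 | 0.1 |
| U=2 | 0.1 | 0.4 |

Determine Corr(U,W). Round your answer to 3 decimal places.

0.425

E[U] = -0.1,  E[W] = 1.2
E[UW] = 3.1
cov(U,W) = E[UW] − E[U]E[W] = 3.1 − (-0.1)(1.2) = 3.22
V(U) = 4.89,  V(W) = 11.76
ρ = 3.22 / √(4.89·11.76) ≈ 0.425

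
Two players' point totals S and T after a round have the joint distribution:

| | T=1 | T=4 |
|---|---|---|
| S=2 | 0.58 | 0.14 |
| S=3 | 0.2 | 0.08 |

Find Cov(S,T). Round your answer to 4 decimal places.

0.0552

E[S] = 2.28,  E[T] = 1.66
E[ST] = 3.84
Cov(S,T) = E[ST] − E[S]E[T] = 3.84 − (2.28)(1.66) = 0.0552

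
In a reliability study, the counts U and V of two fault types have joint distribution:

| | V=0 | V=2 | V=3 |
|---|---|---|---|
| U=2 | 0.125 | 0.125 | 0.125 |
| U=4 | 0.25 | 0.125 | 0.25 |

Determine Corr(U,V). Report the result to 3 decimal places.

E[U] = 3.25,  E[V] = 1.625
E[UV] = 5.25
Cov(U,V) = E[UV] − E[U]E[V] = 5.25 − (3.25)(1.625) = -0.03125
var(U) = 0.9375,  var(V) = 1.734375
ρ = -0.03125 / √(0.9375·1.734375) ≈ -0.025

-0.025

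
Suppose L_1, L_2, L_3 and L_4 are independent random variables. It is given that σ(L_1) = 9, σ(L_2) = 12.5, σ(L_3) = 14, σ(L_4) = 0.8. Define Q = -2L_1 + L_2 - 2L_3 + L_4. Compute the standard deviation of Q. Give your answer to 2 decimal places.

35.57

Var(L_1) = 81, Var(L_2) = 156.25, Var(L_3) = 196, Var(L_4) = 0.64
By independence, Var(Q) = (-2)²Var(L_1) + (1)²Var(L_2) + (-2)²Var(L_3) + (1)²Var(L_4)
= (-2)²·81 + (1)²·156.25 + (-2)²·196 + (1)²·0.64 = 1264.89
σ(Q) = √1264.89 ≈ 35.57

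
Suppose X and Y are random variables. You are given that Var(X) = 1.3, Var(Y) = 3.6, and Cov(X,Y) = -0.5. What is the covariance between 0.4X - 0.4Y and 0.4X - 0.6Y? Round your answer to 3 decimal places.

1.272

Cov(0.4X - 0.4Y, 0.4X - 0.6Y) = (0.4)(0.4)Var(X) + (-0.4)(-0.6)Var(Y) + [(0.4)(-0.6) + (-0.4)(0.4)]Cov(X,Y)
= 0.16·1.3 + 0.24·3.6 + -0.4·-0.5 = 1.272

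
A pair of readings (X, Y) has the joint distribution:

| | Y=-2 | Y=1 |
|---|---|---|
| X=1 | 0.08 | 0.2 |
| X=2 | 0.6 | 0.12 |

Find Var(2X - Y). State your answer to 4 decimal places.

4.0896

E[X] = 1.72,  E[Y] = -1.04,  E[XY] = -2.12
Var(X) = 3.16 − (1.72)² = 0.2016;  Var(Y) = 3.04 − (-1.04)² = 1.9584
cov(X,Y) = -2.12 − (1.72)(-1.04) = -0.3312
Var(2X - Y) = (2)²·0.2016 + (-1)²·1.9584 + 2·(2)·(-1)·-0.3312 = 4.0896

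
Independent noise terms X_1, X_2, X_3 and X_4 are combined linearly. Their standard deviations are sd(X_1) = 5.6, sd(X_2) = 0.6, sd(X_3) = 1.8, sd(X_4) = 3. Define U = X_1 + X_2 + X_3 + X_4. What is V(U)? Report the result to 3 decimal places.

V(X_1) = 31.36, V(X_2) = 0.36, V(X_3) = 3.24, V(X_4) = 9
By independence, V(U) = (1)²V(X_1) + (1)²V(X_2) + (1)²V(X_3) + (1)²V(X_4)
= (1)²·31.36 + (1)²·0.36 + (1)²·3.24 + (1)²·9 = 43.96

43.960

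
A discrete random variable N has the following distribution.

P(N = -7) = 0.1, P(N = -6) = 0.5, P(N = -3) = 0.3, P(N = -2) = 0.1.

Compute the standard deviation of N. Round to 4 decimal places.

E[N] = (-7)(0.1) + (-6)(0.5) + (-3)(0.3) + (-2)(0.1) = -4.8
E[N²] = (-7)²(0.1) + (-6)²(0.5) + (-3)²(0.3) + (-2)²(0.1) = 26
Var(N) = E[N²] − (E[N])² = 26 − (-4.8)² = 2.96
σ(N) = √2.96 ≈ 1.7205

1.7205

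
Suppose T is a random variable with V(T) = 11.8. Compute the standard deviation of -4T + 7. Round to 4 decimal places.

V(-4T + 7) = (-4)²·11.8 = 188.8
SD(-4T + 7) = √188.8 ≈ 13.7405

13.7405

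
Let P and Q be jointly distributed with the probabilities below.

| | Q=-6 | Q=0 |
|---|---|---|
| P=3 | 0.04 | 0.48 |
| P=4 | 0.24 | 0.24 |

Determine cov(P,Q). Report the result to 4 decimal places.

-0.6336

E[P] = 3.48,  E[Q] = -1.68
E[PQ] = -6.48
cov(P,Q) = E[PQ] − E[P]E[Q] = -6.48 − (3.48)(-1.68) = -0.6336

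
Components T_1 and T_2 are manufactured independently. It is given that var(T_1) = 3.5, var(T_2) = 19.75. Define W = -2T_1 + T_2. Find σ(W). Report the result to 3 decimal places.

5.809

By independence, var(W) = (-2)²var(T_1) + (1)²var(T_2)
= (-2)²·3.5 + (1)²·19.75 = 33.75
σ(W) = √33.75 ≈ 5.809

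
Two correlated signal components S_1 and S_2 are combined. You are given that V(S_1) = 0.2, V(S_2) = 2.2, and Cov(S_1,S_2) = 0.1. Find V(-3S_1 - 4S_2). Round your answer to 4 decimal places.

39.4000

V(-3S_1 - 4S_2) = (-3)²·V(S_1) + (-4)²·V(S_2) + 2·(-3)·(-4)·Cov(S_1,S_2)
= 9·0.2 + 16·2.2 + 24·0.1 = 39.4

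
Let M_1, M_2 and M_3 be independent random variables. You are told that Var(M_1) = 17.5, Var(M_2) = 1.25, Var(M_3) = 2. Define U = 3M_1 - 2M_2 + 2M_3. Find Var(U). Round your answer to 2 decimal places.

170.50

By independence, Var(U) = (3)²Var(M_1) + (-2)²Var(M_2) + (2)²Var(M_3)
= (3)²·17.5 + (-2)²·1.25 + (2)²·2 = 170.5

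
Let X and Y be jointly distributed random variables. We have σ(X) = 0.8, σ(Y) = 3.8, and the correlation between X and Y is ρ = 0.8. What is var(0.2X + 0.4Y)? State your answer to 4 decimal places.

2.7251

var(X) = (0.8)² = 0.64;  var(Y) = (3.8)² = 14.44
Cov(X,Y) = ρ·σ(X)·σ(Y) = 0.8·0.8·3.8 = 2.432
var(0.2X + 0.4Y) = (0.2)²·var(X) + (0.4)²·var(Y) + 2·(0.2)·(0.4)·Cov(X,Y)
= 0.04·0.64 + 0.16·14.44 + 0.16·2.432 = 2.72512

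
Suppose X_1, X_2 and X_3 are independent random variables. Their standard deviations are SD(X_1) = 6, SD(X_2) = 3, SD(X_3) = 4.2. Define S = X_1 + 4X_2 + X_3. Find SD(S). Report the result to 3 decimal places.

14.058

var(X_1) = 36, var(X_2) = 9, var(X_3) = 17.64
By independence, var(S) = (1)²var(X_1) + (4)²var(X_2) + (1)²var(X_3)
= (1)²·36 + (4)²·9 + (1)²·17.64 = 197.64
SD(S) = √197.64 ≈ 14.058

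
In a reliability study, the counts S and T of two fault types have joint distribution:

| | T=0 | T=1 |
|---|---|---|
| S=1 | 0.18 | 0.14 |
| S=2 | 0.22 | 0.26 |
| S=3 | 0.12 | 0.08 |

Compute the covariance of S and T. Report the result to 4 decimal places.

E[S] = 1.88,  E[T] = 0.48
E[ST] = 0.9
Cov(S,T) = E[ST] − E[S]E[T] = 0.9 − (1.88)(0.48) = -0.0024

-0.0024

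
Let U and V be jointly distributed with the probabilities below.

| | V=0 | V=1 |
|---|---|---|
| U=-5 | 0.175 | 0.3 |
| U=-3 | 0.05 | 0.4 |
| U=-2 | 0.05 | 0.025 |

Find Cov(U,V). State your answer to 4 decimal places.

0.0594

E[U] = -3.875,  E[V] = 0.725
E[UV] = -2.75
Cov(U,V) = E[UV] − E[U]E[V] = -2.75 − (-3.875)(0.725) = 0.059375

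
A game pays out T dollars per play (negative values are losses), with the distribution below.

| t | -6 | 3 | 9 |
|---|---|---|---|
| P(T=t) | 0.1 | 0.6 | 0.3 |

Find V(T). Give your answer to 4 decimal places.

18.0900

E[T] = (-6)(0.1) + (3)(0.6) + (9)(0.3) = 3.9
E[T²] = (-6)²(0.1) + (3)²(0.6) + (9)²(0.3) = 33.3
V(T) = E[T²] − (E[T])² = 33.3 − (3.9)² = 18.09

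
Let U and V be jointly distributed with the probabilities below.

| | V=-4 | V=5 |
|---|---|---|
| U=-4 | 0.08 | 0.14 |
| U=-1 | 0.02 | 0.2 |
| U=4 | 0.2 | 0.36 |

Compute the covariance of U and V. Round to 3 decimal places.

E[U] = 1.14,  E[V] = 2.3
E[UV] = 1.56
Cov(U,V) = E[UV] − E[U]E[V] = 1.56 − (1.14)(2.3) = -1.062

-1.062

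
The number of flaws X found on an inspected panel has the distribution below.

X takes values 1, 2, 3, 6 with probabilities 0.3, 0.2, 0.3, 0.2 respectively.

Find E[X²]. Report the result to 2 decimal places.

11.00

E[X²] = (1)²(0.3) + (2)²(0.2) + (3)²(0.3) + (6)²(0.2) = 11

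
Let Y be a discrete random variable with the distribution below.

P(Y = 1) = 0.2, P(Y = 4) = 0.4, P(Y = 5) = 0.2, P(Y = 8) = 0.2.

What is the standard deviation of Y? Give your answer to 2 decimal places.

2.24

E[Y] = (1)(0.2) + (4)(0.4) + (5)(0.2) + (8)(0.2) = 4.4
E[Y²] = (1)²(0.2) + (4)²(0.4) + (5)²(0.2) + (8)²(0.2) = 24.4
Var(Y) = E[Y²] − (E[Y])² = 24.4 − (4.4)² = 5.04
sd(Y) = √5.04 ≈ 2.24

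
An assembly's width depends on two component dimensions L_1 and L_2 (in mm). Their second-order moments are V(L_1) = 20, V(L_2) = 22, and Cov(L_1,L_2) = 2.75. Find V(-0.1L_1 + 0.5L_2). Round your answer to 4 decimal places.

5.4250

V(-0.1L_1 + 0.5L_2) = (-0.1)²·V(L_1) + (0.5)²·V(L_2) + 2·(-0.1)·(0.5)·Cov(L_1,L_2)
= 0.01·20 + 0.25·22 + -0.1·2.75 = 5.425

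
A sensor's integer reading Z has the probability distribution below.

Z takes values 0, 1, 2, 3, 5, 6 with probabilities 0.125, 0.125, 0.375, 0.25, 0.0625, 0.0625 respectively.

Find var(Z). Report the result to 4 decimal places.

E[Z] = (0)(0.125) + (1)(0.125) + (2)(0.375) + (3)(0.25) + (5)(0.0625) + (6)(0.0625) = 2.3125
E[Z²] = (0)²(0.125) + (1)²(0.125) + (2)²(0.375) + (3)²(0.25) + (5)²(0.0625) + (6)²(0.0625) = 7.6875
var(Z) = E[Z²] − (E[Z])² = 7.6875 − (2.3125)² = 2.33984375

2.3398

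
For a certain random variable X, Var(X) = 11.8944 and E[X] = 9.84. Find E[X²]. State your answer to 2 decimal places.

E[X²] = Var(X) + (E[X])² = 11.8944 + (9.84)² = 108.72

108.72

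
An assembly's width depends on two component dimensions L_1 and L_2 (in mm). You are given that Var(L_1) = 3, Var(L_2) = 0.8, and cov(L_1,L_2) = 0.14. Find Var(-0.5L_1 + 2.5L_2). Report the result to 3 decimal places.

Var(-0.5L_1 + 2.5L_2) = (-0.5)²·Var(L_1) + (2.5)²·Var(L_2) + 2·(-0.5)·(2.5)·cov(L_1,L_2)
= 0.25·3 + 6.25·0.8 + -2.5·0.14 = 5.4

5.400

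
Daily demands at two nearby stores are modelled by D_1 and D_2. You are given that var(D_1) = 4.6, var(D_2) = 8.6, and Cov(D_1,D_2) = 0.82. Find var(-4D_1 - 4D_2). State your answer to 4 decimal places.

237.4400

var(-4D_1 - 4D_2) = (-4)²·var(D_1) + (-4)²·var(D_2) + 2·(-4)·(-4)·Cov(D_1,D_2)
= 16·4.6 + 16·8.6 + 32·0.82 = 237.44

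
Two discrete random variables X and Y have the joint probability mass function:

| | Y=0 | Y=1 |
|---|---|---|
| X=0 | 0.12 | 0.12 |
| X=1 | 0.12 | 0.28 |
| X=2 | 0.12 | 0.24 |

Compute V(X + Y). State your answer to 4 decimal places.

E[X] = 1.12,  E[Y] = 0.64,  E[XY] = 0.76
V(X) = 1.84 − (1.12)² = 0.5856;  V(Y) = 0.64 − (0.64)² = 0.2304
Cov(X,Y) = 0.76 − (1.12)(0.64) = 0.0432
V(X + Y) = (1)²·0.5856 + (1)²·0.2304 + 2·(1)·(1)·0.0432 = 0.9024

0.9024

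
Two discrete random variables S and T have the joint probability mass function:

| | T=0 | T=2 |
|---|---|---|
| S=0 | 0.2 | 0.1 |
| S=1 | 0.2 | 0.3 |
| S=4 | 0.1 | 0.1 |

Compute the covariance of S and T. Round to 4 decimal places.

E[S] = 1.3,  E[T] = 1
E[ST] = 1.4
cov(S,T) = E[ST] − E[S]E[T] = 1.4 − (1.3)(1) = 0.1

0.1000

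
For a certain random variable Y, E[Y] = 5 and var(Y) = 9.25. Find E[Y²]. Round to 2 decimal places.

E[Y²] = var(Y) + (E[Y])² = 9.25 + (5)² = 34.25

34.25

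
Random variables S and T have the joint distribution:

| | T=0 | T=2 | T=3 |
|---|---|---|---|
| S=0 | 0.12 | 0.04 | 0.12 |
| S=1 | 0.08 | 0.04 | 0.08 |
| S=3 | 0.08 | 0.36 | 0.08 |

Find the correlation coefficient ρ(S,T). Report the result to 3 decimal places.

E[S] = 1.76,  E[T] = 1.72
E[ST] = 3.2
Cov(S,T) = E[ST] − E[S]E[T] = 3.2 − (1.76)(1.72) = 0.1728
V(S) = 1.7824,  V(T) = 1.3216
ρ = 0.1728 / √(1.7824·1.3216) ≈ 0.113

0.113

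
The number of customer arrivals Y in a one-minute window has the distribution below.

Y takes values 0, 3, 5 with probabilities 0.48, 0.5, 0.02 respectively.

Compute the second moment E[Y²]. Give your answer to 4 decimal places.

5.0000

E[Y²] = (0)²(0.48) + (3)²(0.5) + (5)²(0.02) = 5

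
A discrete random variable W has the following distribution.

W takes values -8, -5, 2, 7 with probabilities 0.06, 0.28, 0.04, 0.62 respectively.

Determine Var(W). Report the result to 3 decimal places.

34.928

E[W] = (-8)(0.06) + (-5)(0.28) + (2)(0.04) + (7)(0.62) = 2.54
E[W²] = (-8)²(0.06) + (-5)²(0.28) + (2)²(0.04) + (7)²(0.62) = 41.38
Var(W) = E[W²] − (E[W])² = 41.38 − (2.54)² = 34.9284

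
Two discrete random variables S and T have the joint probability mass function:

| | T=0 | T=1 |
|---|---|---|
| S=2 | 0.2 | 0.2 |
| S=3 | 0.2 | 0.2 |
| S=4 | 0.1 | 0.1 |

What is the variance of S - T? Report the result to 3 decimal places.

0.810

E[S] = 2.8,  E[T] = 0.5,  E[ST] = 1.4
Var(S) = 8.4 − (2.8)² = 0.56;  Var(T) = 0.5 − (0.5)² = 0.25
Cov(S,T) = 1.4 − (2.8)(0.5) = 0
Var(S - T) = (1)²·0.56 + (-1)²·0.25 + 2·(1)·(-1)·0 = 0.81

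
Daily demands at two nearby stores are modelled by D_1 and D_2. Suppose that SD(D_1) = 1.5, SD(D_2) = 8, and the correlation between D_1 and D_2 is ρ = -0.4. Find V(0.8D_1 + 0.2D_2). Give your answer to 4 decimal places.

2.4640

V(D_1) = (1.5)² = 2.25;  V(D_2) = (8)² = 64
cov(D_1,D_2) = ρ·SD(D_1)·SD(D_2) = -0.4·1.5·8 = -4.8
V(0.8D_1 + 0.2D_2) = (0.8)²·V(D_1) + (0.2)²·V(D_2) + 2·(0.8)·(0.2)·cov(D_1,D_2)
= 0.64·2.25 + 0.04·64 + 0.32·-4.8 = 2.464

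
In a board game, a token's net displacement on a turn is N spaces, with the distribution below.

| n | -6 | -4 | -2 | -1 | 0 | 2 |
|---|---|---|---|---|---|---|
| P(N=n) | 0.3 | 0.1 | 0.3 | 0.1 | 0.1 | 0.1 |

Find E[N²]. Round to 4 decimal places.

E[N²] = (-6)²(0.3) + (-4)²(0.1) + (-2)²(0.3) + (-1)²(0.1) + (0)²(0.1) + (2)²(0.1) = 14.1

14.1000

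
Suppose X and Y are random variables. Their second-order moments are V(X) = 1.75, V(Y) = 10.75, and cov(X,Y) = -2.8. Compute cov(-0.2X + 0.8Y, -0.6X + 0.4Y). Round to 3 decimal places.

cov(-0.2X + 0.8Y, -0.6X + 0.4Y) = (-0.2)(-0.6)V(X) + (0.8)(0.4)V(Y) + [(-0.2)(0.4) + (0.8)(-0.6)]cov(X,Y)
= 0.12·1.75 + 0.32·10.75 + -0.56·-2.8 = 5.218

5.218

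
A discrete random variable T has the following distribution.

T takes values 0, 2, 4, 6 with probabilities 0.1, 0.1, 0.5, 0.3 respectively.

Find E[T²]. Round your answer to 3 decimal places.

19.200

E[T²] = (0)²(0.1) + (2)²(0.1) + (4)²(0.5) + (6)²(0.3) = 19.2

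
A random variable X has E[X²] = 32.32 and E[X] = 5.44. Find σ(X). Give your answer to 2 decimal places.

var(X) = 32.32 − (5.44)² = 2.7264
σ(X) = √2.7264 ≈ 1.65

1.65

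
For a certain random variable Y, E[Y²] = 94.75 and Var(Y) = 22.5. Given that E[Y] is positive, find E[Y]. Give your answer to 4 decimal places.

8.5000

(E[Y])² = E[Y²] − Var(Y) = 94.75 − 22.5 = 72.25
E[Y] = √72.25 = 8.5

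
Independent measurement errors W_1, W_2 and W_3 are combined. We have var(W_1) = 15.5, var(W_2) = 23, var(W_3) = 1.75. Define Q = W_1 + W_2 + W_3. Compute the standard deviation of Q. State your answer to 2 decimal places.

6.34

By independence, var(Q) = (1)²var(W_1) + (1)²var(W_2) + (1)²var(W_3)
= (1)²·15.5 + (1)²·23 + (1)²·1.75 = 40.25
SD(Q) = √40.25 ≈ 6.34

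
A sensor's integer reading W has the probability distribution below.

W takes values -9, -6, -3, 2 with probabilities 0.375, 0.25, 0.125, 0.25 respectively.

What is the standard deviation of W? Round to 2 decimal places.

E[W] = (-9)(0.375) + (-6)(0.25) + (-3)(0.125) + (2)(0.25) = -4.75
E[W²] = (-9)²(0.375) + (-6)²(0.25) + (-3)²(0.125) + (2)²(0.25) = 41.5
var(W) = E[W²] − (E[W])² = 41.5 − (-4.75)² = 18.9375
σ(W) = √18.9375 ≈ 4.35

4.35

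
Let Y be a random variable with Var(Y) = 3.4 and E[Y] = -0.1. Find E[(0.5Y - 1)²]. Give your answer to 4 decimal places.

E[0.5Y - 1] = 0.5·-0.1 − 1 = -1.05
Var(0.5Y - 1) = (0.5)²·3.4 = 0.85
E[(0.5Y - 1)²] = Var((0.5Y - 1)) + (E[(0.5Y - 1)])² = 0.85 + (-1.05)² = 1.9525

1.9525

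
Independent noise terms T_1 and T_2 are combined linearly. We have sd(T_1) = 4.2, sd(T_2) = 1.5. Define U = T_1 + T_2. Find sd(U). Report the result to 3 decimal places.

var(T_1) = 17.64, var(T_2) = 2.25
By independence, var(U) = (1)²var(T_1) + (1)²var(T_2)
= (1)²·17.64 + (1)²·2.25 = 19.89
sd(U) = √19.89 ≈ 4.460

4.460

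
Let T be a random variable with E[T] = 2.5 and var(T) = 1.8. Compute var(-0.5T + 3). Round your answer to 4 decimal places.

var(-0.5T + 3) = (-0.5)²·var(T) = 0.25·1.8 = 0.45

0.4500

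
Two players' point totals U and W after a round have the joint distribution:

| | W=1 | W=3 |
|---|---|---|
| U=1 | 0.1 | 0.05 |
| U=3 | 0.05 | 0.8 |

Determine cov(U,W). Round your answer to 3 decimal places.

0.310

E[U] = 2.7,  E[W] = 2.7
E[UW] = 7.6
cov(U,W) = E[UW] − E[U]E[W] = 7.6 − (2.7)(2.7) = 0.31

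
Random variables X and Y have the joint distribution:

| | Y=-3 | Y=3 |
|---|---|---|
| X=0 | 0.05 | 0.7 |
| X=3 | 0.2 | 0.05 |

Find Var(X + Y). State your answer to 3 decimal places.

E[X] = 0.75,  E[Y] = 1.5,  E[XY] = -1.35
Var(X) = 2.25 − (0.75)² = 1.6875;  Var(Y) = 9 − (1.5)² = 6.75
cov(X,Y) = -1.35 − (0.75)(1.5) = -2.475
Var(X + Y) = (1)²·1.6875 + (1)²·6.75 + 2·(1)·(1)·-2.475 = 3.4875

3.488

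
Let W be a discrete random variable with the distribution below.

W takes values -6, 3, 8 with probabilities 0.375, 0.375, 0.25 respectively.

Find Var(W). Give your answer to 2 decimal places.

32.11

E[W] = (-6)(0.375) + (3)(0.375) + (8)(0.25) = 0.875
E[W²] = (-6)²(0.375) + (3)²(0.375) + (8)²(0.25) = 32.875
Var(W) = E[W²] − (E[W])² = 32.875 − (0.875)² = 32.109375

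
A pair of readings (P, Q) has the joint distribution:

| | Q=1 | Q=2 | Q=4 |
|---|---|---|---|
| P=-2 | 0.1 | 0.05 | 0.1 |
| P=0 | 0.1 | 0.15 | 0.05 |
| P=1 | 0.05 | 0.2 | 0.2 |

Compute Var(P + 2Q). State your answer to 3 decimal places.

E[P] = -0.05,  E[Q] = 2.45,  E[PQ] = 0.05
Var(P) = 1.45 − (-0.05)² = 1.4475;  Var(Q) = 7.45 − (2.45)² = 1.4475
Cov(P,Q) = 0.05 − (-0.05)(2.45) = 0.1725
Var(P + 2Q) = (1)²·1.4475 + (2)²·1.4475 + 2·(1)·(2)·0.1725 = 7.9275

7.928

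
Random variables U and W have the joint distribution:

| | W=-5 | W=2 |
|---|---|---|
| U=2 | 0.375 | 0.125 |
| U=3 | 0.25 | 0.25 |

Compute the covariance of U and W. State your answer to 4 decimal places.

E[U] = 2.5,  E[W] = -2.375
E[UW] = -5.5
Cov(U,W) = E[UW] − E[U]E[W] = -5.5 − (2.5)(-2.375) = 0.4375

0.4375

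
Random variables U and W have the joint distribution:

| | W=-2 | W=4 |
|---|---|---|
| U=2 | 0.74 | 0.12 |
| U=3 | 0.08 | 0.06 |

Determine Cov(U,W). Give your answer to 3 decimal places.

E[U] = 2.14,  E[W] = -0.92
E[UW] = -1.76
Cov(U,W) = E[UW] − E[U]E[W] = -1.76 − (2.14)(-0.92) = 0.2088

0.209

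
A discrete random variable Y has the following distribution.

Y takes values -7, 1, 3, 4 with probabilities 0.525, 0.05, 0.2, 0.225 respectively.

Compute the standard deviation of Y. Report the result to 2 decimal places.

5.16

E[Y] = (-7)(0.525) + (1)(0.05) + (3)(0.2) + (4)(0.225) = -2.125
E[Y²] = (-7)²(0.525) + (1)²(0.05) + (3)²(0.2) + (4)²(0.225) = 31.175
var(Y) = E[Y²] − (E[Y])² = 31.175 − (-2.125)² = 26.659375
SD(Y) = √26.659375 ≈ 5.16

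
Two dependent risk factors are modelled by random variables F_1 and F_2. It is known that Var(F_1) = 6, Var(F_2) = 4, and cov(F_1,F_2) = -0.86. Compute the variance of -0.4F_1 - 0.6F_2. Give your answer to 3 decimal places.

1.987

Var(-0.4F_1 - 0.6F_2) = (-0.4)²·Var(F_1) + (-0.6)²·Var(F_2) + 2·(-0.4)·(-0.6)·cov(F_1,F_2)
= 0.16·6 + 0.36·4 + 0.48·-0.86 = 1.9872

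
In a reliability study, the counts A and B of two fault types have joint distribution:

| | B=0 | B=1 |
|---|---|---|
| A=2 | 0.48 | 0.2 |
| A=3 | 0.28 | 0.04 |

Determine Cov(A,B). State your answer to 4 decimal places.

E[A] = 2.32,  E[B] = 0.24
E[AB] = 0.52
Cov(A,B) = E[AB] − E[A]E[B] = 0.52 − (2.32)(0.24) = -0.0368

-0.0368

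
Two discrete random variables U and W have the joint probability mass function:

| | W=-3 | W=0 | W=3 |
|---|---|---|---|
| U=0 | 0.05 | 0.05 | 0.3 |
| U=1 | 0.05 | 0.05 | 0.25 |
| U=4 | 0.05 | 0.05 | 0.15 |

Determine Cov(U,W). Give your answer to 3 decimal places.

-0.428

E[U] = 1.35,  E[W] = 1.65
E[UW] = 1.8
Cov(U,W) = E[UW] − E[U]E[W] = 1.8 − (1.35)(1.65) = -0.4275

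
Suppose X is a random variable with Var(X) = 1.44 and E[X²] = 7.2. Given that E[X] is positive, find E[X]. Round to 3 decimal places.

2.400

(E[X])² = E[X²] − Var(X) = 7.2 − 1.44 = 5.76
E[X] = √5.76 = 2.4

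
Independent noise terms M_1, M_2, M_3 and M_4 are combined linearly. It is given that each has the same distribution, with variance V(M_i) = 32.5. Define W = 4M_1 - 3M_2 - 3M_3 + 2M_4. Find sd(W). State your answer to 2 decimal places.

35.14

By independence, V(W) = (4)²V(M_1) + (-3)²V(M_2) + (-3)²V(M_3) + (2)²V(M_4)
= (4)²·32.5 + (-3)²·32.5 + (-3)²·32.5 + (2)²·32.5 = 1235
sd(W) = √1235 ≈ 35.14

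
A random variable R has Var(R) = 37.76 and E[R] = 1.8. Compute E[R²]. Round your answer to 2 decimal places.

E[R²] = Var(R) + (E[R])² = 37.76 + (1.8)² = 41

41.00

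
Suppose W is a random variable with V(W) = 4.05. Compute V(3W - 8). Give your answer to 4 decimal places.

V(3W - 8) = (3)²·V(W) = 9·4.05 = 36.45

36.4500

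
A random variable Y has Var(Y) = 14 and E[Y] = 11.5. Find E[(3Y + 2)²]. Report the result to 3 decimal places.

1458.250

E[3Y + 2] = 3·11.5 + 2 = 36.5
Var(3Y + 2) = (3)²·14 = 126
E[(3Y + 2)²] = Var((3Y + 2)) + (E[(3Y + 2)])² = 126 + (36.5)² = 1458.25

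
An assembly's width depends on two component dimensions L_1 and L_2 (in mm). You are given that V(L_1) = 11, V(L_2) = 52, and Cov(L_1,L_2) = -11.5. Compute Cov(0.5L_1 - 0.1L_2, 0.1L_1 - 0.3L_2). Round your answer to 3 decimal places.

Cov(0.5L_1 - 0.1L_2, 0.1L_1 - 0.3L_2) = (0.5)(0.1)V(L_1) + (-0.1)(-0.3)V(L_2) + [(0.5)(-0.3) + (-0.1)(0.1)]Cov(L_1,L_2)
= 0.05·11 + 0.03·52 + -0.16·-11.5 = 3.95

3.950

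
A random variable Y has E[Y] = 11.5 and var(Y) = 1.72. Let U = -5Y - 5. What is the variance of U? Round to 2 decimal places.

var(-5Y - 5) = (-5)²·var(Y) = 25·1.72 = 43

43.00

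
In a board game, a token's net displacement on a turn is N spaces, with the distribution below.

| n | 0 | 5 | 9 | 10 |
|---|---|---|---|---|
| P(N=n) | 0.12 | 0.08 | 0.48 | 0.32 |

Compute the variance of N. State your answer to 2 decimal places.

10.15

E[N] = (0)(0.12) + (5)(0.08) + (9)(0.48) + (10)(0.32) = 7.92
E[N²] = (0)²(0.12) + (5)²(0.08) + (9)²(0.48) + (10)²(0.32) = 72.88
var(N) = E[N²] − (E[N])² = 72.88 − (7.92)² = 10.1536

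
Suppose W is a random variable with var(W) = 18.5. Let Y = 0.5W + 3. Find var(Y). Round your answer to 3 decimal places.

var(0.5W + 3) = (0.5)²·var(W) = 0.25·18.5 = 4.625

4.625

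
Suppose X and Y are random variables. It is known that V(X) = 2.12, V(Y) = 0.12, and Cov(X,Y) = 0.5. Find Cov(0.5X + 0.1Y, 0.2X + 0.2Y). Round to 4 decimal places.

Cov(0.5X + 0.1Y, 0.2X + 0.2Y) = (0.5)(0.2)V(X) + (0.1)(0.2)V(Y) + [(0.5)(0.2) + (0.1)(0.2)]Cov(X,Y)
= 0.1·2.12 + 0.02·0.12 + 0.12·0.5 = 0.2744

0.2744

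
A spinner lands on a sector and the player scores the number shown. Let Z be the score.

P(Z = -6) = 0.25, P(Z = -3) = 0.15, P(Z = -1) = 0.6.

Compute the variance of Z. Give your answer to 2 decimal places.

4.45

E[Z] = (-6)(0.25) + (-3)(0.15) + (-1)(0.6) = -2.55
E[Z²] = (-6)²(0.25) + (-3)²(0.15) + (-1)²(0.6) = 10.95
Var(Z) = E[Z²] − (E[Z])² = 10.95 − (-2.55)² = 4.4475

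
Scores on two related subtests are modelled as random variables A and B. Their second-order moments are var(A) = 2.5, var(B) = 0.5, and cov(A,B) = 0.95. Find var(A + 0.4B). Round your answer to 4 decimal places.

3.3400

var(A + 0.4B) = (1)²·var(A) + (0.4)²·var(B) + 2·(1)·(0.4)·cov(A,B)
= 1·2.5 + 0.16·0.5 + 0.8·0.95 = 3.34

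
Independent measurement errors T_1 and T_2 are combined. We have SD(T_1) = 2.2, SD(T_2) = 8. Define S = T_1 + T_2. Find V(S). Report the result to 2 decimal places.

68.84

V(T_1) = 4.84, V(T_2) = 64
By independence, V(S) = (1)²V(T_1) + (1)²V(T_2)
= (1)²·4.84 + (1)²·64 = 68.84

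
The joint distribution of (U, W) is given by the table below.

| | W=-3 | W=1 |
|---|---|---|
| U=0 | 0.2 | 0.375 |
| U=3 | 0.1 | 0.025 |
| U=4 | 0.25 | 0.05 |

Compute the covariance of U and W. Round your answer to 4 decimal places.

E[U] = 1.575,  E[W] = -1.2
E[UW] = -3.625
Cov(U,W) = E[UW] − E[U]E[W] = -3.625 − (1.575)(-1.2) = -1.735

-1.7350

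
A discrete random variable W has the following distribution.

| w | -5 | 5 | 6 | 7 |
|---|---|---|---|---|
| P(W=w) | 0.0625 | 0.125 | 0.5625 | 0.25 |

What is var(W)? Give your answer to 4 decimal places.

E[W] = (-5)(0.0625) + (5)(0.125) + (6)(0.5625) + (7)(0.25) = 5.4375
E[W²] = (-5)²(0.0625) + (5)²(0.125) + (6)²(0.5625) + (7)²(0.25) = 37.1875
var(W) = E[W²] − (E[W])² = 37.1875 − (5.4375)² = 7.62109375

7.6211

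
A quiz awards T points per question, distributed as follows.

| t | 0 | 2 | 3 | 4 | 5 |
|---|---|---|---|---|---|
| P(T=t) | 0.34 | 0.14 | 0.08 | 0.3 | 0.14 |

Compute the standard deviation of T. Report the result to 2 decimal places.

1.93

E[T] = (0)(0.34) + (2)(0.14) + (3)(0.08) + (4)(0.3) + (5)(0.14) = 2.42
E[T²] = (0)²(0.34) + (2)²(0.14) + (3)²(0.08) + (4)²(0.3) + (5)²(0.14) = 9.58
Var(T) = E[T²] − (E[T])² = 9.58 − (2.42)² = 3.7236
SD(T) = √3.7236 ≈ 1.93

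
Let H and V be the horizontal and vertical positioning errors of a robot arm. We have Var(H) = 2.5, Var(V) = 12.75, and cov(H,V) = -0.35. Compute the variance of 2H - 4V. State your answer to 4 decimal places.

219.6000

Var(2H - 4V) = (2)²·Var(H) + (-4)²·Var(V) + 2·(2)·(-4)·cov(H,V)
= 4·2.5 + 16·12.75 + -16·-0.35 = 219.6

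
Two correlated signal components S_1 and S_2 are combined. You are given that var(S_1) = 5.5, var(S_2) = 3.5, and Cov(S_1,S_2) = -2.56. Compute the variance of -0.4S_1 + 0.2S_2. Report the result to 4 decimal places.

var(-0.4S_1 + 0.2S_2) = (-0.4)²·var(S_1) + (0.2)²·var(S_2) + 2·(-0.4)·(0.2)·Cov(S_1,S_2)
= 0.16·5.5 + 0.04·3.5 + -0.16·-2.56 = 1.4296

1.4296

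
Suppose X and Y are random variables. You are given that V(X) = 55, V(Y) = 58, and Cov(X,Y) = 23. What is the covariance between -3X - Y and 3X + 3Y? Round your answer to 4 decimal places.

Cov(-3X - Y, 3X + 3Y) = (-3)(3)V(X) + (-1)(3)V(Y) + [(-3)(3) + (-1)(3)]Cov(X,Y)
= -9·55 + -3·58 + -12·23 = -945

-945.0000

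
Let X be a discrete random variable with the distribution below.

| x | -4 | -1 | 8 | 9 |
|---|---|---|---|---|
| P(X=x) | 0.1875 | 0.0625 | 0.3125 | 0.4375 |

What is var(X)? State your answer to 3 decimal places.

26.859

E[X] = (-4)(0.1875) + (-1)(0.0625) + (8)(0.3125) + (9)(0.4375) = 5.625
E[X²] = (-4)²(0.1875) + (-1)²(0.0625) + (8)²(0.3125) + (9)²(0.4375) = 58.5
var(X) = E[X²] − (E[X])² = 58.5 − (5.625)² = 26.859375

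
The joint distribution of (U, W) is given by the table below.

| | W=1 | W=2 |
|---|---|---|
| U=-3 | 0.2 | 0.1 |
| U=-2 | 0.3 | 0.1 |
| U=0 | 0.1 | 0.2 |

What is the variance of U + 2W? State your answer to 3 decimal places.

E[U] = -1.7,  E[W] = 1.4,  E[UW] = -2.2
Var(U) = 4.3 − (-1.7)² = 1.41;  Var(W) = 2.2 − (1.4)² = 0.24
cov(U,W) = -2.2 − (-1.7)(1.4) = 0.18
Var(U + 2W) = (1)²·1.41 + (2)²·0.24 + 2·(1)·(2)·0.18 = 3.09

3.090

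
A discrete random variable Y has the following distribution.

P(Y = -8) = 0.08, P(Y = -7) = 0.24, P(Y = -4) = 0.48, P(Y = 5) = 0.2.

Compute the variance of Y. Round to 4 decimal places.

19.0624

E[Y] = (-8)(0.08) + (-7)(0.24) + (-4)(0.48) + (5)(0.2) = -3.24
E[Y²] = (-8)²(0.08) + (-7)²(0.24) + (-4)²(0.48) + (5)²(0.2) = 29.56
Var(Y) = E[Y²] − (E[Y])² = 29.56 − (-3.24)² = 19.0624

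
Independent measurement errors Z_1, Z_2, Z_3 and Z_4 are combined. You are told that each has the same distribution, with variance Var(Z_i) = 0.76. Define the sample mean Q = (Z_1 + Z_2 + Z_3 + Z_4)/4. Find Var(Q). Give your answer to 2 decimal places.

By independence, Var(Q) = (0.25)²Var(Z_1) + (0.25)²Var(Z_2) + (0.25)²Var(Z_3) + (0.25)²Var(Z_4)
= (0.25)²·0.76 + (0.25)²·0.76 + (0.25)²·0.76 + (0.25)²·0.76 = 0.19

0.19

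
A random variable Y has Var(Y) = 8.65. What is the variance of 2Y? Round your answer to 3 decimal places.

34.600

Var(2Y) = (2)²·Var(Y) = 4·8.65 = 34.6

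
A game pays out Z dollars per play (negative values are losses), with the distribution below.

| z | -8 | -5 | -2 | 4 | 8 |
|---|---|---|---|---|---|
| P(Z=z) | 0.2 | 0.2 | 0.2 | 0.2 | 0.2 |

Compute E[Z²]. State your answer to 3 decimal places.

E[Z²] = (-8)²(0.2) + (-5)²(0.2) + (-2)²(0.2) + (4)²(0.2) + (8)²(0.2) = 34.6

34.600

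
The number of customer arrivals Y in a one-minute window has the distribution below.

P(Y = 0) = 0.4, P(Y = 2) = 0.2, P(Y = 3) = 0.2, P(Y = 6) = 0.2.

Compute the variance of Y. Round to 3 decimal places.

4.960

E[Y] = (0)(0.4) + (2)(0.2) + (3)(0.2) + (6)(0.2) = 2.2
E[Y²] = (0)²(0.4) + (2)²(0.2) + (3)²(0.2) + (6)²(0.2) = 9.8
Var(Y) = E[Y²] − (E[Y])² = 9.8 − (2.2)² = 4.96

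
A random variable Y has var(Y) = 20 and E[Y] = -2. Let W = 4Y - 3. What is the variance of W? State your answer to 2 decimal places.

var(4Y - 3) = (4)²·var(Y) = 16·20 = 320

320.00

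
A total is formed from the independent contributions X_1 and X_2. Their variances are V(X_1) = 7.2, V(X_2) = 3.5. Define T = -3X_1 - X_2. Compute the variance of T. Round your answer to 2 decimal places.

By independence, V(T) = (-3)²V(X_1) + (-1)²V(X_2)
= (-3)²·7.2 + (-1)²·3.5 = 68.3

68.30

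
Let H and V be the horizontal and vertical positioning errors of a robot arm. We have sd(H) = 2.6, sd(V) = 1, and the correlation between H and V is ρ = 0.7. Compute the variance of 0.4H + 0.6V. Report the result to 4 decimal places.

Var(H) = (2.6)² = 6.76;  Var(V) = (1)² = 1
Cov(H,V) = ρ·sd(H)·sd(V) = 0.7·2.6·1 = 1.82
Var(0.4H + 0.6V) = (0.4)²·Var(H) + (0.6)²·Var(V) + 2·(0.4)·(0.6)·Cov(H,V)
= 0.16·6.76 + 0.36·1 + 0.48·1.82 = 2.3152

2.3152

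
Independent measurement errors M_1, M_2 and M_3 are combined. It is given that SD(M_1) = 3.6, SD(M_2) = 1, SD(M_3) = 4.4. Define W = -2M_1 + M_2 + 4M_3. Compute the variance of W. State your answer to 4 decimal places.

362.6000

V(M_1) = 12.96, V(M_2) = 1, V(M_3) = 19.36
By independence, V(W) = (-2)²V(M_1) + (1)²V(M_2) + (4)²V(M_3)
= (-2)²·12.96 + (1)²·1 + (4)²·19.36 = 362.6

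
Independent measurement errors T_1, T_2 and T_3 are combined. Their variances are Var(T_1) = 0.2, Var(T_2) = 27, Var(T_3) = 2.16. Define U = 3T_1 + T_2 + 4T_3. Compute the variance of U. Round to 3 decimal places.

By independence, Var(U) = (3)²Var(T_1) + (1)²Var(T_2) + (4)²Var(T_3)
= (3)²·0.2 + (1)²·27 + (4)²·2.16 = 63.36

63.360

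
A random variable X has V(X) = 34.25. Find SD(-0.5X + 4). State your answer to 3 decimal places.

V(-0.5X + 4) = (-0.5)²·34.25 = 8.5625
SD(-0.5X + 4) = √8.5625 ≈ 2.926

2.926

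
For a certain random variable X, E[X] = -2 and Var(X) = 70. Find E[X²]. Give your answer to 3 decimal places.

E[X²] = Var(X) + (E[X])² = 70 + (-2)² = 74

74.000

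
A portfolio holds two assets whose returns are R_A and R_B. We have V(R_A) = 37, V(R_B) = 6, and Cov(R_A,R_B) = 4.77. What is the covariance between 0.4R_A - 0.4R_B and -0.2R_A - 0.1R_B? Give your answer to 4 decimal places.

Cov(0.4R_A - 0.4R_B, -0.2R_A - 0.1R_B) = (0.4)(-0.2)V(R_A) + (-0.4)(-0.1)V(R_B) + [(0.4)(-0.1) + (-0.4)(-0.2)]Cov(R_A,R_B)
= -0.08·37 + 0.04·6 + 0.04·4.77 = -2.5292

-2.5292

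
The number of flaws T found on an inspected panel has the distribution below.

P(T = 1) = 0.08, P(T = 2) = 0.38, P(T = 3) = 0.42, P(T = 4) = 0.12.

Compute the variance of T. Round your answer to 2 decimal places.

E[T] = (1)(0.08) + (2)(0.38) + (3)(0.42) + (4)(0.12) = 2.58
E[T²] = (1)²(0.08) + (2)²(0.38) + (3)²(0.42) + (4)²(0.12) = 7.3
var(T) = E[T²] − (E[T])² = 7.3 − (2.58)² = 0.6436

0.64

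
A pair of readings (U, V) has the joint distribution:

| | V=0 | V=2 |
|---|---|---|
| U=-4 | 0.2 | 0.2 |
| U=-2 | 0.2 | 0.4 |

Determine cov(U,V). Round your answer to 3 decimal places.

0.160

E[U] = -2.8,  E[V] = 1.2
E[UV] = -3.2
cov(U,V) = E[UV] − E[U]E[V] = -3.2 − (-2.8)(1.2) = 0.16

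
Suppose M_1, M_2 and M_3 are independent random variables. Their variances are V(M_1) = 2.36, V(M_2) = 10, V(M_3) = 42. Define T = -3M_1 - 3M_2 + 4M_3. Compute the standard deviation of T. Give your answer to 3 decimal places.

By independence, V(T) = (-3)²V(M_1) + (-3)²V(M_2) + (4)²V(M_3)
= (-3)²·2.36 + (-3)²·10 + (4)²·42 = 783.24
SD(T) = √783.24 ≈ 27.986

27.986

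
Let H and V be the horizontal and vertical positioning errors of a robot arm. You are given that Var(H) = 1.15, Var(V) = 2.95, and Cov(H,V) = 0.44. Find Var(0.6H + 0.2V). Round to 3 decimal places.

0.638

Var(0.6H + 0.2V) = (0.6)²·Var(H) + (0.2)²·Var(V) + 2·(0.6)·(0.2)·Cov(H,V)
= 0.36·1.15 + 0.04·2.95 + 0.24·0.44 = 0.6376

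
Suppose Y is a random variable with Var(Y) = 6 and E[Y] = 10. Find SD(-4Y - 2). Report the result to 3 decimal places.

9.798

Var(-4Y - 2) = (-4)²·6 = 96
SD(-4Y - 2) = √96 ≈ 9.798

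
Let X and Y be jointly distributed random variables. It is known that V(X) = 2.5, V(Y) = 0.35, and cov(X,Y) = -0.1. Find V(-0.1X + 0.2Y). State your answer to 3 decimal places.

V(-0.1X + 0.2Y) = (-0.1)²·V(X) + (0.2)²·V(Y) + 2·(-0.1)·(0.2)·cov(X,Y)
= 0.01·2.5 + 0.04·0.35 + -0.04·-0.1 = 0.043

0.043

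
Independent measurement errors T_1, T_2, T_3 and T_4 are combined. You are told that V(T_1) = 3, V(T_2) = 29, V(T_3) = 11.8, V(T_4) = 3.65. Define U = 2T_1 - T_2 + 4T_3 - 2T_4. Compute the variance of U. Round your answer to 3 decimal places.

244.400

By independence, V(U) = (2)²V(T_1) + (-1)²V(T_2) + (4)²V(T_3) + (-2)²V(T_4)
= (2)²·3 + (-1)²·29 + (4)²·11.8 + (-2)²·3.65 = 244.4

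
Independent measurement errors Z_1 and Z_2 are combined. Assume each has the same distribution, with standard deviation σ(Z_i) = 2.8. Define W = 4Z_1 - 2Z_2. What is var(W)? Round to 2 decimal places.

var(Z_i) = (2.8)² = 7.84
By independence, var(W) = (4)²var(Z_1) + (-2)²var(Z_2)
= (4)²·7.84 + (-2)²·7.84 = 156.8

156.80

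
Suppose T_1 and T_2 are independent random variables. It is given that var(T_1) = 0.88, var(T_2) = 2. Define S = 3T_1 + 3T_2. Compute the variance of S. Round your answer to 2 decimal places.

25.92

By independence, var(S) = (3)²var(T_1) + (3)²var(T_2)
= (3)²·0.88 + (3)²·2 = 25.92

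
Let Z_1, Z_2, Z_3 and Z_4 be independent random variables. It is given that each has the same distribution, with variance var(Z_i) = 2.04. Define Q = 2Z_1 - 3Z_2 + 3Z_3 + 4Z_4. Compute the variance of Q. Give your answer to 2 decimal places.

77.52

By independence, var(Q) = (2)²var(Z_1) + (-3)²var(Z_2) + (3)²var(Z_3) + (4)²var(Z_4)
= (2)²·2.04 + (-3)²·2.04 + (3)²·2.04 + (4)²·2.04 = 77.52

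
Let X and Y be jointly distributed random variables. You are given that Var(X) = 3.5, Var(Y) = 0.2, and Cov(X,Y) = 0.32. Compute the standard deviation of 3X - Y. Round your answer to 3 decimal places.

Var(3X - Y) = (3)²·Var(X) + (-1)²·Var(Y) + 2·(3)·(-1)·Cov(X,Y)
= 9·3.5 + 1·0.2 + -6·0.32 = 29.78
SD(3X - Y) = √29.78 ≈ 5.457

5.457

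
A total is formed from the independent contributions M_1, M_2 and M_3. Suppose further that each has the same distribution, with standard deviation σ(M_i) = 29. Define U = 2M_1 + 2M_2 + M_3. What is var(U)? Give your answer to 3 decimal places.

var(M_i) = (29)² = 841
By independence, var(U) = (2)²var(M_1) + (2)²var(M_2) + (1)²var(M_3)
= (2)²·841 + (2)²·841 + (1)²·841 = 7569

7569.000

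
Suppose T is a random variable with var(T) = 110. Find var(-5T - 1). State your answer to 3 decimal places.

var(-5T - 1) = (-5)²·var(T) = 25·110 = 2750

2750.000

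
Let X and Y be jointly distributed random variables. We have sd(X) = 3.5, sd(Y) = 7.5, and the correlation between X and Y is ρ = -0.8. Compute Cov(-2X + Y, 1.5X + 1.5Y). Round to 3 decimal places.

Var(X) = (3.5)² = 12.25;  Var(Y) = (7.5)² = 56.25
Cov(X,Y) = ρ·sd(X)·sd(Y) = -0.8·3.5·7.5 = -21
Cov(-2X + Y, 1.5X + 1.5Y) = (-2)(1.5)Var(X) + (1)(1.5)Var(Y) + [(-2)(1.5) + (1)(1.5)]Cov(X,Y)
= -3·12.25 + 1.5·56.25 + -1.5·-21 = 79.125

79.125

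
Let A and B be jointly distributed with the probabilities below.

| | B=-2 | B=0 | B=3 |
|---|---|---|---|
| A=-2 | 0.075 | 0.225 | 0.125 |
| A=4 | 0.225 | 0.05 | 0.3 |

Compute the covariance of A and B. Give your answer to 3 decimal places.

E[A] = 1.45,  E[B] = 0.675
E[AB] = 1.35
Cov(A,B) = E[AB] − E[A]E[B] = 1.35 − (1.45)(0.675) = 0.37125

0.371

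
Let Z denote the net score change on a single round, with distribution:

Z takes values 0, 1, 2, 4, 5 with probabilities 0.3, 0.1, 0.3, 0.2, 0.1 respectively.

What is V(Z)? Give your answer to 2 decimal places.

E[Z] = (0)(0.3) + (1)(0.1) + (2)(0.3) + (4)(0.2) + (5)(0.1) = 2
E[Z²] = (0)²(0.3) + (1)²(0.1) + (2)²(0.3) + (4)²(0.2) + (5)²(0.1) = 7
V(Z) = E[Z²] − (E[Z])² = 7 − (2)² = 3

3.00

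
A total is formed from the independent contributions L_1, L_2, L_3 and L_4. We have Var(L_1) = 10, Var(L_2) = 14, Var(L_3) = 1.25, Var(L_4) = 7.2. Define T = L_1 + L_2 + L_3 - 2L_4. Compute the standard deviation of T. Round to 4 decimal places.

7.3519

By independence, Var(T) = (1)²Var(L_1) + (1)²Var(L_2) + (1)²Var(L_3) + (-2)²Var(L_4)
= (1)²·10 + (1)²·14 + (1)²·1.25 + (-2)²·7.2 = 54.05
SD(T) = √54.05 ≈ 7.3519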